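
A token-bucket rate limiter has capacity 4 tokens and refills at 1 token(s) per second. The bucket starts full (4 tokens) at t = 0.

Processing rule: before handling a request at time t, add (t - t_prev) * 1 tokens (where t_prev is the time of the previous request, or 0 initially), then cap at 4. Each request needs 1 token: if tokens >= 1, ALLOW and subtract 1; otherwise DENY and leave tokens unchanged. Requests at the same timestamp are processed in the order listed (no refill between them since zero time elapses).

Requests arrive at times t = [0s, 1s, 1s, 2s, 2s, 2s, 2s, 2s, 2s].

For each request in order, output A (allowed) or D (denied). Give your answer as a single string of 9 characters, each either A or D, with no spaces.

Simulating step by step:
  req#1 t=0s: ALLOW
  req#2 t=1s: ALLOW
  req#3 t=1s: ALLOW
  req#4 t=2s: ALLOW
  req#5 t=2s: ALLOW
  req#6 t=2s: ALLOW
  req#7 t=2s: DENY
  req#8 t=2s: DENY
  req#9 t=2s: DENY

Answer: AAAAAADDD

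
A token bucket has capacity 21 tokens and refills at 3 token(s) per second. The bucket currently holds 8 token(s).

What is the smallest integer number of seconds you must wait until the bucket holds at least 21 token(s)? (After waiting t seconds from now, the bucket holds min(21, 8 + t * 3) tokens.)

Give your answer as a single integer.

Answer: 5

Derivation:
Need 8 + t * 3 >= 21, so t >= 13/3.
Smallest integer t = ceil(13/3) = 5.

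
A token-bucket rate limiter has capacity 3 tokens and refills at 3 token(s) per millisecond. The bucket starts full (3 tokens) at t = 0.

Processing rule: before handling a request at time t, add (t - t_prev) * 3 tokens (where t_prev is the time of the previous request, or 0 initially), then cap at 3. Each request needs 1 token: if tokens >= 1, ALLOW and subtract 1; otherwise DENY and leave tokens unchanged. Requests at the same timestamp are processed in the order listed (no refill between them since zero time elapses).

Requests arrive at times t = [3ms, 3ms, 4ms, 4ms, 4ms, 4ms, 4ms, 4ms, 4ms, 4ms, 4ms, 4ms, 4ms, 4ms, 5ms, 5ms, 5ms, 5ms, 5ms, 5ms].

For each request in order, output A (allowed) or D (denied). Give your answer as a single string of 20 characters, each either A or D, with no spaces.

Simulating step by step:
  req#1 t=3ms: ALLOW
  req#2 t=3ms: ALLOW
  req#3 t=4ms: ALLOW
  req#4 t=4ms: ALLOW
  req#5 t=4ms: ALLOW
  req#6 t=4ms: DENY
  req#7 t=4ms: DENY
  req#8 t=4ms: DENY
  req#9 t=4ms: DENY
  req#10 t=4ms: DENY
  req#11 t=4ms: DENY
  req#12 t=4ms: DENY
  req#13 t=4ms: DENY
  req#14 t=4ms: DENY
  req#15 t=5ms: ALLOW
  req#16 t=5ms: ALLOW
  req#17 t=5ms: ALLOW
  req#18 t=5ms: DENY
  req#19 t=5ms: DENY
  req#20 t=5ms: DENY

Answer: AAAAADDDDDDDDDAAADDD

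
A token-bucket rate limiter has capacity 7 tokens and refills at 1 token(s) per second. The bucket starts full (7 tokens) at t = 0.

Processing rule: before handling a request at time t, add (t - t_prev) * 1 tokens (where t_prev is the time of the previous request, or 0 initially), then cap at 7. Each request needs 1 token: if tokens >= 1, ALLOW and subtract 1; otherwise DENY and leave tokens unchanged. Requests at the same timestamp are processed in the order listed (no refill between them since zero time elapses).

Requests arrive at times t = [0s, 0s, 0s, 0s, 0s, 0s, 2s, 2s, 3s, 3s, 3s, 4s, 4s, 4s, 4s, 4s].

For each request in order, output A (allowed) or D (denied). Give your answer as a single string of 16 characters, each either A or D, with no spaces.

Answer: AAAAAAAAAADADDDD

Derivation:
Simulating step by step:
  req#1 t=0s: ALLOW
  req#2 t=0s: ALLOW
  req#3 t=0s: ALLOW
  req#4 t=0s: ALLOW
  req#5 t=0s: ALLOW
  req#6 t=0s: ALLOW
  req#7 t=2s: ALLOW
  req#8 t=2s: ALLOW
  req#9 t=3s: ALLOW
  req#10 t=3s: ALLOW
  req#11 t=3s: DENY
  req#12 t=4s: ALLOW
  req#13 t=4s: DENY
  req#14 t=4s: DENY
  req#15 t=4s: DENY
  req#16 t=4s: DENY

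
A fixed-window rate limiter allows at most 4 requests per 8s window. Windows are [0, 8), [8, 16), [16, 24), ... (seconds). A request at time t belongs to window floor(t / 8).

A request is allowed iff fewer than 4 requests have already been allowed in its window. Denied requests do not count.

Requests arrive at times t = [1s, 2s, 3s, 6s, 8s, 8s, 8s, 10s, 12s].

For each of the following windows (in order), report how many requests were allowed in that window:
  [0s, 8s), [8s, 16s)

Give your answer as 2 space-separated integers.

Answer: 4 4

Derivation:
Processing requests:
  req#1 t=1s (window 0): ALLOW
  req#2 t=2s (window 0): ALLOW
  req#3 t=3s (window 0): ALLOW
  req#4 t=6s (window 0): ALLOW
  req#5 t=8s (window 1): ALLOW
  req#6 t=8s (window 1): ALLOW
  req#7 t=8s (window 1): ALLOW
  req#8 t=10s (window 1): ALLOW
  req#9 t=12s (window 1): DENY

Allowed counts by window: 4 4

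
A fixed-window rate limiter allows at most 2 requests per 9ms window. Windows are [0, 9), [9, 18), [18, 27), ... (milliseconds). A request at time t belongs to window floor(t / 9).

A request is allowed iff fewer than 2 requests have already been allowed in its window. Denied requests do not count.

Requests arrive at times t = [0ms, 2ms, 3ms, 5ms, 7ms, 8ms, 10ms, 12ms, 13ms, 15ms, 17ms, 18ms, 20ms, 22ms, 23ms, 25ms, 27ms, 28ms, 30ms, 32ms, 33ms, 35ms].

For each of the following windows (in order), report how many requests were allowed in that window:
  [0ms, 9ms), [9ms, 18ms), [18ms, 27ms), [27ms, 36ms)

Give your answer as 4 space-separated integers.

Answer: 2 2 2 2

Derivation:
Processing requests:
  req#1 t=0ms (window 0): ALLOW
  req#2 t=2ms (window 0): ALLOW
  req#3 t=3ms (window 0): DENY
  req#4 t=5ms (window 0): DENY
  req#5 t=7ms (window 0): DENY
  req#6 t=8ms (window 0): DENY
  req#7 t=10ms (window 1): ALLOW
  req#8 t=12ms (window 1): ALLOW
  req#9 t=13ms (window 1): DENY
  req#10 t=15ms (window 1): DENY
  req#11 t=17ms (window 1): DENY
  req#12 t=18ms (window 2): ALLOW
  req#13 t=20ms (window 2): ALLOW
  req#14 t=22ms (window 2): DENY
  req#15 t=23ms (window 2): DENY
  req#16 t=25ms (window 2): DENY
  req#17 t=27ms (window 3): ALLOW
  req#18 t=28ms (window 3): ALLOW
  req#19 t=30ms (window 3): DENY
  req#20 t=32ms (window 3): DENY
  req#21 t=33ms (window 3): DENY
  req#22 t=35ms (window 3): DENY

Allowed counts by window: 2 2 2 2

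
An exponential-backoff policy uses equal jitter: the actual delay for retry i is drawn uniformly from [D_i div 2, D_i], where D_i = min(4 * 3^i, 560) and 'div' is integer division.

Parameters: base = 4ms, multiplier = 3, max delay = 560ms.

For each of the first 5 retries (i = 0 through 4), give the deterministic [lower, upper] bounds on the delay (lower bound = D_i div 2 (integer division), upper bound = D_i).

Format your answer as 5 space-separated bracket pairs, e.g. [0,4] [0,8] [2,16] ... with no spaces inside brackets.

Answer: [2,4] [6,12] [18,36] [54,108] [162,324]

Derivation:
Computing bounds per retry:
  i=0: D_i=min(4*3^0,560)=4, bounds=[2,4]
  i=1: D_i=min(4*3^1,560)=12, bounds=[6,12]
  i=2: D_i=min(4*3^2,560)=36, bounds=[18,36]
  i=3: D_i=min(4*3^3,560)=108, bounds=[54,108]
  i=4: D_i=min(4*3^4,560)=324, bounds=[162,324]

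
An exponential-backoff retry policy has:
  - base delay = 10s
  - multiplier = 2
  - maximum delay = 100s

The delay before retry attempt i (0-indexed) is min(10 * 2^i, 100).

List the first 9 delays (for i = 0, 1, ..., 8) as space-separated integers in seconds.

Computing each delay:
  i=0: min(10*2^0, 100) = 10
  i=1: min(10*2^1, 100) = 20
  i=2: min(10*2^2, 100) = 40
  i=3: min(10*2^3, 100) = 80
  i=4: min(10*2^4, 100) = 100
  i=5: min(10*2^5, 100) = 100
  i=6: min(10*2^6, 100) = 100
  i=7: min(10*2^7, 100) = 100
  i=8: min(10*2^8, 100) = 100

Answer: 10 20 40 80 100 100 100 100 100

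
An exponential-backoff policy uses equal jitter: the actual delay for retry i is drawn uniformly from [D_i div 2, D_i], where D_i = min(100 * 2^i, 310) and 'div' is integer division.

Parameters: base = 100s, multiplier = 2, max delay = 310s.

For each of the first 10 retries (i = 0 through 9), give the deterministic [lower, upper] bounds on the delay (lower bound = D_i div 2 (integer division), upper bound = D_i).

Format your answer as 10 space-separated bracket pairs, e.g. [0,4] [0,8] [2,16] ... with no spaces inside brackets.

Answer: [50,100] [100,200] [155,310] [155,310] [155,310] [155,310] [155,310] [155,310] [155,310] [155,310]

Derivation:
Computing bounds per retry:
  i=0: D_i=min(100*2^0,310)=100, bounds=[50,100]
  i=1: D_i=min(100*2^1,310)=200, bounds=[100,200]
  i=2: D_i=min(100*2^2,310)=310, bounds=[155,310]
  i=3: D_i=min(100*2^3,310)=310, bounds=[155,310]
  i=4: D_i=min(100*2^4,310)=310, bounds=[155,310]
  i=5: D_i=min(100*2^5,310)=310, bounds=[155,310]
  i=6: D_i=min(100*2^6,310)=310, bounds=[155,310]
  i=7: D_i=min(100*2^7,310)=310, bounds=[155,310]
  i=8: D_i=min(100*2^8,310)=310, bounds=[155,310]
  i=9: D_i=min(100*2^9,310)=310, bounds=[155,310]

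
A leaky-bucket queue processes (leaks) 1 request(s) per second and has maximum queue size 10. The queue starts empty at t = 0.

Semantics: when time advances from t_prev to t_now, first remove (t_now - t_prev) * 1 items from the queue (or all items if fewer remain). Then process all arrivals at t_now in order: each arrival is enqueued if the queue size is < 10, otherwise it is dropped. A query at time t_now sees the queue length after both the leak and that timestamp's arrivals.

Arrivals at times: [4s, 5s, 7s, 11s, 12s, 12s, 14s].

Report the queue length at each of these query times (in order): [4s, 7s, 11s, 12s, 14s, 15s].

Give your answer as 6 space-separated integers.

Answer: 1 1 1 2 1 0

Derivation:
Queue lengths at query times:
  query t=4s: backlog = 1
  query t=7s: backlog = 1
  query t=11s: backlog = 1
  query t=12s: backlog = 2
  query t=14s: backlog = 1
  query t=15s: backlog = 0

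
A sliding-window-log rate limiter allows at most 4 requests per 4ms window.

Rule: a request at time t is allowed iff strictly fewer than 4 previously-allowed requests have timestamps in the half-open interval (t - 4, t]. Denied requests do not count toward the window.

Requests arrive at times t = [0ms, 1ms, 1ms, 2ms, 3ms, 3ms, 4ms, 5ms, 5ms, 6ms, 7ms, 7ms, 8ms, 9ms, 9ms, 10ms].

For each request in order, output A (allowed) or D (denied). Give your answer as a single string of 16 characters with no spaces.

Answer: AAAADDAAAADDAAAA

Derivation:
Tracking allowed requests in the window:
  req#1 t=0ms: ALLOW
  req#2 t=1ms: ALLOW
  req#3 t=1ms: ALLOW
  req#4 t=2ms: ALLOW
  req#5 t=3ms: DENY
  req#6 t=3ms: DENY
  req#7 t=4ms: ALLOW
  req#8 t=5ms: ALLOW
  req#9 t=5ms: ALLOW
  req#10 t=6ms: ALLOW
  req#11 t=7ms: DENY
  req#12 t=7ms: DENY
  req#13 t=8ms: ALLOW
  req#14 t=9ms: ALLOW
  req#15 t=9ms: ALLOW
  req#16 t=10ms: ALLOW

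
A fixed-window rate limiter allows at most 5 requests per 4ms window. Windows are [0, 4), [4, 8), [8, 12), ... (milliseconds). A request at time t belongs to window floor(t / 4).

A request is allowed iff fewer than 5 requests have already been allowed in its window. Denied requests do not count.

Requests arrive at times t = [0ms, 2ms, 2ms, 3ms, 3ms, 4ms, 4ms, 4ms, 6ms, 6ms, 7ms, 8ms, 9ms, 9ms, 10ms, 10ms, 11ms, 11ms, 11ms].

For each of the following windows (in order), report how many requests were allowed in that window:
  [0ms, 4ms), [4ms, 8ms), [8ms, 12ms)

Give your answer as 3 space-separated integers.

Processing requests:
  req#1 t=0ms (window 0): ALLOW
  req#2 t=2ms (window 0): ALLOW
  req#3 t=2ms (window 0): ALLOW
  req#4 t=3ms (window 0): ALLOW
  req#5 t=3ms (window 0): ALLOW
  req#6 t=4ms (window 1): ALLOW
  req#7 t=4ms (window 1): ALLOW
  req#8 t=4ms (window 1): ALLOW
  req#9 t=6ms (window 1): ALLOW
  req#10 t=6ms (window 1): ALLOW
  req#11 t=7ms (window 1): DENY
  req#12 t=8ms (window 2): ALLOW
  req#13 t=9ms (window 2): ALLOW
  req#14 t=9ms (window 2): ALLOW
  req#15 t=10ms (window 2): ALLOW
  req#16 t=10ms (window 2): ALLOW
  req#17 t=11ms (window 2): DENY
  req#18 t=11ms (window 2): DENY
  req#19 t=11ms (window 2): DENY

Allowed counts by window: 5 5 5

Answer: 5 5 5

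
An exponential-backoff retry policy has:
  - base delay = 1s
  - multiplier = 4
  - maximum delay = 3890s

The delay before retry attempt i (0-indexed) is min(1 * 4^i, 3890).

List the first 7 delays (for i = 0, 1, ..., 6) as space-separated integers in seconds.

Answer: 1 4 16 64 256 1024 3890

Derivation:
Computing each delay:
  i=0: min(1*4^0, 3890) = 1
  i=1: min(1*4^1, 3890) = 4
  i=2: min(1*4^2, 3890) = 16
  i=3: min(1*4^3, 3890) = 64
  i=4: min(1*4^4, 3890) = 256
  i=5: min(1*4^5, 3890) = 1024
  i=6: min(1*4^6, 3890) = 3890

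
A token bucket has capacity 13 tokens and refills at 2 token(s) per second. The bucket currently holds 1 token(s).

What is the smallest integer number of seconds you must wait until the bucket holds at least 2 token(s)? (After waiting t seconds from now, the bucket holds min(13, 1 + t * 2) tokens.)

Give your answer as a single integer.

Answer: 1

Derivation:
Need 1 + t * 2 >= 2, so t >= 1/2.
Smallest integer t = ceil(1/2) = 1.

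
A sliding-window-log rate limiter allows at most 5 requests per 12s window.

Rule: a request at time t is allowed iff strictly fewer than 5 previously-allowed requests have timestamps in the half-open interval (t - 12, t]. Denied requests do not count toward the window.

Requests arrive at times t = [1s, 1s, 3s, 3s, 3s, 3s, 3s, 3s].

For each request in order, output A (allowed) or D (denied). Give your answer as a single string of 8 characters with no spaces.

Answer: AAAAADDD

Derivation:
Tracking allowed requests in the window:
  req#1 t=1s: ALLOW
  req#2 t=1s: ALLOW
  req#3 t=3s: ALLOW
  req#4 t=3s: ALLOW
  req#5 t=3s: ALLOW
  req#6 t=3s: DENY
  req#7 t=3s: DENY
  req#8 t=3s: DENY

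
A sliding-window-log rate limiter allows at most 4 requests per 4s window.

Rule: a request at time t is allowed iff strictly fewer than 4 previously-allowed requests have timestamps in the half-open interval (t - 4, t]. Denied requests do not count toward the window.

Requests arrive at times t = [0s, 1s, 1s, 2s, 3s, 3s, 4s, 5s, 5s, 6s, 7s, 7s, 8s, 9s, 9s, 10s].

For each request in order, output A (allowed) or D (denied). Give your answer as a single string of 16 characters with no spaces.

Tracking allowed requests in the window:
  req#1 t=0s: ALLOW
  req#2 t=1s: ALLOW
  req#3 t=1s: ALLOW
  req#4 t=2s: ALLOW
  req#5 t=3s: DENY
  req#6 t=3s: DENY
  req#7 t=4s: ALLOW
  req#8 t=5s: ALLOW
  req#9 t=5s: ALLOW
  req#10 t=6s: ALLOW
  req#11 t=7s: DENY
  req#12 t=7s: DENY
  req#13 t=8s: ALLOW
  req#14 t=9s: ALLOW
  req#15 t=9s: ALLOW
  req#16 t=10s: ALLOW

Answer: AAAADDAAAADDAAAA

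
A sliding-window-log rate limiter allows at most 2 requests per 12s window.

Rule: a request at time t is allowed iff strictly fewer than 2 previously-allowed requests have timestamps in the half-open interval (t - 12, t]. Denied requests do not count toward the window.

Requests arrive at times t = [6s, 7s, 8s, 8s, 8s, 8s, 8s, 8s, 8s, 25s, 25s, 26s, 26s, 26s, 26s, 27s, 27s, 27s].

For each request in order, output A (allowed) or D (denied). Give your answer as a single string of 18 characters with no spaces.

Answer: AADDDDDDDAADDDDDDD

Derivation:
Tracking allowed requests in the window:
  req#1 t=6s: ALLOW
  req#2 t=7s: ALLOW
  req#3 t=8s: DENY
  req#4 t=8s: DENY
  req#5 t=8s: DENY
  req#6 t=8s: DENY
  req#7 t=8s: DENY
  req#8 t=8s: DENY
  req#9 t=8s: DENY
  req#10 t=25s: ALLOW
  req#11 t=25s: ALLOW
  req#12 t=26s: DENY
  req#13 t=26s: DENY
  req#14 t=26s: DENY
  req#15 t=26s: DENY
  req#16 t=27s: DENY
  req#17 t=27s: DENY
  req#18 t=27s: DENY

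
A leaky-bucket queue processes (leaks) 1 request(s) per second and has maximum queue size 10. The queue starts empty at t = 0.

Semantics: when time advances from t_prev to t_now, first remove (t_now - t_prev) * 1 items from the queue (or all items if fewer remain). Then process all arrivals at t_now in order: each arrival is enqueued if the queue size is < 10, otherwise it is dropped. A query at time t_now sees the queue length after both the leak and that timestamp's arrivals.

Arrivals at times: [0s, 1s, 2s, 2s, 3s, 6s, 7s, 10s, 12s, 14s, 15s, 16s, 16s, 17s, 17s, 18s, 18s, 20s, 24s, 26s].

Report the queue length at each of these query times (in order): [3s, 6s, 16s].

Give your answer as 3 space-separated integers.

Answer: 2 1 2

Derivation:
Queue lengths at query times:
  query t=3s: backlog = 2
  query t=6s: backlog = 1
  query t=16s: backlog = 2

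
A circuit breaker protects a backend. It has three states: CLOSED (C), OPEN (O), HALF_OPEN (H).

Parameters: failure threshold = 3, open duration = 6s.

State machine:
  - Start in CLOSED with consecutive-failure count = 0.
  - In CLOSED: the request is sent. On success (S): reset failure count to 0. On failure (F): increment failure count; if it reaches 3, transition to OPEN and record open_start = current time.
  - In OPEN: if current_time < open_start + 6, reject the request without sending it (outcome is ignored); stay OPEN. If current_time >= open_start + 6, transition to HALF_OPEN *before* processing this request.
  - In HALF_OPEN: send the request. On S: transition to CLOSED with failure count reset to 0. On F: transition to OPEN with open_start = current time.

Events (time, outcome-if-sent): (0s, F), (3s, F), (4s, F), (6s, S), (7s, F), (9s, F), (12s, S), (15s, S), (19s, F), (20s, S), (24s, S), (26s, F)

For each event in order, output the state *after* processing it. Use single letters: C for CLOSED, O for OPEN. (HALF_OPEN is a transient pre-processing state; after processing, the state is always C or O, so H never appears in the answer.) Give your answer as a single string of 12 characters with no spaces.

Answer: CCOOOOCCCCCC

Derivation:
State after each event:
  event#1 t=0s outcome=F: state=CLOSED
  event#2 t=3s outcome=F: state=CLOSED
  event#3 t=4s outcome=F: state=OPEN
  event#4 t=6s outcome=S: state=OPEN
  event#5 t=7s outcome=F: state=OPEN
  event#6 t=9s outcome=F: state=OPEN
  event#7 t=12s outcome=S: state=CLOSED
  event#8 t=15s outcome=S: state=CLOSED
  event#9 t=19s outcome=F: state=CLOSED
  event#10 t=20s outcome=S: state=CLOSED
  event#11 t=24s outcome=S: state=CLOSED
  event#12 t=26s outcome=F: state=CLOSED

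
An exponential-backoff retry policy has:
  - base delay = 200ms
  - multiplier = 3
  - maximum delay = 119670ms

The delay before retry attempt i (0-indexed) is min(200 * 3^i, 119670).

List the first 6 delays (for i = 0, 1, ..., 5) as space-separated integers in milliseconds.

Answer: 200 600 1800 5400 16200 48600

Derivation:
Computing each delay:
  i=0: min(200*3^0, 119670) = 200
  i=1: min(200*3^1, 119670) = 600
  i=2: min(200*3^2, 119670) = 1800
  i=3: min(200*3^3, 119670) = 5400
  i=4: min(200*3^4, 119670) = 16200
  i=5: min(200*3^5, 119670) = 48600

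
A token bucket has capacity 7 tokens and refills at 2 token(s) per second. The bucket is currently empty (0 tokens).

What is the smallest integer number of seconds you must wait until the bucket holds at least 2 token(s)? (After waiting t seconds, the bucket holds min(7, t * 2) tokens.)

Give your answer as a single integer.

Need t * 2 >= 2, so t >= 2/2.
Smallest integer t = ceil(2/2) = 1.

Answer: 1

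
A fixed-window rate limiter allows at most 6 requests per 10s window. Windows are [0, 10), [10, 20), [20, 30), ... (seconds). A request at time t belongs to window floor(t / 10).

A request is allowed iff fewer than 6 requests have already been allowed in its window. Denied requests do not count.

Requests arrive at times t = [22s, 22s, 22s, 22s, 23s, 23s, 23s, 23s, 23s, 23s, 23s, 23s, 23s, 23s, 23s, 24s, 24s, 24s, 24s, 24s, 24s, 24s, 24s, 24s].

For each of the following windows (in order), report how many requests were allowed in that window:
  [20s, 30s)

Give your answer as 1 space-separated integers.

Processing requests:
  req#1 t=22s (window 2): ALLOW
  req#2 t=22s (window 2): ALLOW
  req#3 t=22s (window 2): ALLOW
  req#4 t=22s (window 2): ALLOW
  req#5 t=23s (window 2): ALLOW
  req#6 t=23s (window 2): ALLOW
  req#7 t=23s (window 2): DENY
  req#8 t=23s (window 2): DENY
  req#9 t=23s (window 2): DENY
  req#10 t=23s (window 2): DENY
  req#11 t=23s (window 2): DENY
  req#12 t=23s (window 2): DENY
  req#13 t=23s (window 2): DENY
  req#14 t=23s (window 2): DENY
  req#15 t=23s (window 2): DENY
  req#16 t=24s (window 2): DENY
  req#17 t=24s (window 2): DENY
  req#18 t=24s (window 2): DENY
  req#19 t=24s (window 2): DENY
  req#20 t=24s (window 2): DENY
  req#21 t=24s (window 2): DENY
  req#22 t=24s (window 2): DENY
  req#23 t=24s (window 2): DENY
  req#24 t=24s (window 2): DENY

Allowed counts by window: 6

Answer: 6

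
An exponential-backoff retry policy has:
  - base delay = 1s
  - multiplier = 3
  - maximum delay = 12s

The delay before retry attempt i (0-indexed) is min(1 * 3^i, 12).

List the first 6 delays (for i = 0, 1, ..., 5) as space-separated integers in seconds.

Computing each delay:
  i=0: min(1*3^0, 12) = 1
  i=1: min(1*3^1, 12) = 3
  i=2: min(1*3^2, 12) = 9
  i=3: min(1*3^3, 12) = 12
  i=4: min(1*3^4, 12) = 12
  i=5: min(1*3^5, 12) = 12

Answer: 1 3 9 12 12 12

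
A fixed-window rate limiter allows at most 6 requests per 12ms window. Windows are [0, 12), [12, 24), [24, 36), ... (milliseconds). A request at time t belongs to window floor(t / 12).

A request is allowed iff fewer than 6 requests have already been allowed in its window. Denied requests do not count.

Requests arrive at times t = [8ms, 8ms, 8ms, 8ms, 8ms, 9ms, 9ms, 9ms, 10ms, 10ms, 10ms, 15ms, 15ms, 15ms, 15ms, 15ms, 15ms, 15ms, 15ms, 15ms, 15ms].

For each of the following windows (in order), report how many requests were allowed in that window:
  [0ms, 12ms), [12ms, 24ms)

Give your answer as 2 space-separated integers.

Answer: 6 6

Derivation:
Processing requests:
  req#1 t=8ms (window 0): ALLOW
  req#2 t=8ms (window 0): ALLOW
  req#3 t=8ms (window 0): ALLOW
  req#4 t=8ms (window 0): ALLOW
  req#5 t=8ms (window 0): ALLOW
  req#6 t=9ms (window 0): ALLOW
  req#7 t=9ms (window 0): DENY
  req#8 t=9ms (window 0): DENY
  req#9 t=10ms (window 0): DENY
  req#10 t=10ms (window 0): DENY
  req#11 t=10ms (window 0): DENY
  req#12 t=15ms (window 1): ALLOW
  req#13 t=15ms (window 1): ALLOW
  req#14 t=15ms (window 1): ALLOW
  req#15 t=15ms (window 1): ALLOW
  req#16 t=15ms (window 1): ALLOW
  req#17 t=15ms (window 1): ALLOW
  req#18 t=15ms (window 1): DENY
  req#19 t=15ms (window 1): DENY
  req#20 t=15ms (window 1): DENY
  req#21 t=15ms (window 1): DENY

Allowed counts by window: 6 6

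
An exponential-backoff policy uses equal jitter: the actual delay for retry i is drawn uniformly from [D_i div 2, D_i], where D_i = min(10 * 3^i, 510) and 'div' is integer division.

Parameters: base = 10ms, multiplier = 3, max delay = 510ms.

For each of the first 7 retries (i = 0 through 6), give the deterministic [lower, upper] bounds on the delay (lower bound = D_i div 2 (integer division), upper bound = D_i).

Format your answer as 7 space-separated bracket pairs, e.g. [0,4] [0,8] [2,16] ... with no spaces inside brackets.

Computing bounds per retry:
  i=0: D_i=min(10*3^0,510)=10, bounds=[5,10]
  i=1: D_i=min(10*3^1,510)=30, bounds=[15,30]
  i=2: D_i=min(10*3^2,510)=90, bounds=[45,90]
  i=3: D_i=min(10*3^3,510)=270, bounds=[135,270]
  i=4: D_i=min(10*3^4,510)=510, bounds=[255,510]
  i=5: D_i=min(10*3^5,510)=510, bounds=[255,510]
  i=6: D_i=min(10*3^6,510)=510, bounds=[255,510]

Answer: [5,10] [15,30] [45,90] [135,270] [255,510] [255,510] [255,510]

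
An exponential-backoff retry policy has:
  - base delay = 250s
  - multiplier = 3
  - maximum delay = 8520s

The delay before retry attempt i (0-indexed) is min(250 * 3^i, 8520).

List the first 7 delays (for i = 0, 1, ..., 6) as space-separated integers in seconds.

Computing each delay:
  i=0: min(250*3^0, 8520) = 250
  i=1: min(250*3^1, 8520) = 750
  i=2: min(250*3^2, 8520) = 2250
  i=3: min(250*3^3, 8520) = 6750
  i=4: min(250*3^4, 8520) = 8520
  i=5: min(250*3^5, 8520) = 8520
  i=6: min(250*3^6, 8520) = 8520

Answer: 250 750 2250 6750 8520 8520 8520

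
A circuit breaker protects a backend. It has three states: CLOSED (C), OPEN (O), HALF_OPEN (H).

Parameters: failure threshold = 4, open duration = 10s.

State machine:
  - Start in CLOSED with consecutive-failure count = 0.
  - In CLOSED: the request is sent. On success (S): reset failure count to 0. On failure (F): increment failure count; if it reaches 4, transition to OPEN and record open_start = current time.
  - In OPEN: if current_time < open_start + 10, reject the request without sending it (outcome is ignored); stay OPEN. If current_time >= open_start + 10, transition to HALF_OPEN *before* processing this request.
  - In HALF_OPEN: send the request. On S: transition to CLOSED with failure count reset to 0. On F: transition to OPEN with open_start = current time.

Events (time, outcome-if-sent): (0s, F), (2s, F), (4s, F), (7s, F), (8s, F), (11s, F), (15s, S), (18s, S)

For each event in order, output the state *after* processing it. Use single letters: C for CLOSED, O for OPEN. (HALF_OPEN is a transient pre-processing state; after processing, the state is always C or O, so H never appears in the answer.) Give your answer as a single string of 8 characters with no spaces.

State after each event:
  event#1 t=0s outcome=F: state=CLOSED
  event#2 t=2s outcome=F: state=CLOSED
  event#3 t=4s outcome=F: state=CLOSED
  event#4 t=7s outcome=F: state=OPEN
  event#5 t=8s outcome=F: state=OPEN
  event#6 t=11s outcome=F: state=OPEN
  event#7 t=15s outcome=S: state=OPEN
  event#8 t=18s outcome=S: state=CLOSED

Answer: CCCOOOOC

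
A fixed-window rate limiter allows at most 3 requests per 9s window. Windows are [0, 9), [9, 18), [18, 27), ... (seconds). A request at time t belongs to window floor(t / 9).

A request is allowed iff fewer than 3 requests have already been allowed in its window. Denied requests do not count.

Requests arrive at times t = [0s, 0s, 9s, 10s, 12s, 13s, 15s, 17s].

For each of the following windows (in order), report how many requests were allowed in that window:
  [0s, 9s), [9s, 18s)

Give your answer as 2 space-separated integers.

Processing requests:
  req#1 t=0s (window 0): ALLOW
  req#2 t=0s (window 0): ALLOW
  req#3 t=9s (window 1): ALLOW
  req#4 t=10s (window 1): ALLOW
  req#5 t=12s (window 1): ALLOW
  req#6 t=13s (window 1): DENY
  req#7 t=15s (window 1): DENY
  req#8 t=17s (window 1): DENY

Allowed counts by window: 2 3

Answer: 2 3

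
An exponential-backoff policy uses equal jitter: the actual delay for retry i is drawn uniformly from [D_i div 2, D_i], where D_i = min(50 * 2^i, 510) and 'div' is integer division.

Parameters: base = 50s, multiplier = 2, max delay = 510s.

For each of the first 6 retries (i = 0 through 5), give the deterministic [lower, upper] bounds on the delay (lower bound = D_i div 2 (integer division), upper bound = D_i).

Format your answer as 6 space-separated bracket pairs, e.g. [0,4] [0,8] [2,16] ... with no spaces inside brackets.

Computing bounds per retry:
  i=0: D_i=min(50*2^0,510)=50, bounds=[25,50]
  i=1: D_i=min(50*2^1,510)=100, bounds=[50,100]
  i=2: D_i=min(50*2^2,510)=200, bounds=[100,200]
  i=3: D_i=min(50*2^3,510)=400, bounds=[200,400]
  i=4: D_i=min(50*2^4,510)=510, bounds=[255,510]
  i=5: D_i=min(50*2^5,510)=510, bounds=[255,510]

Answer: [25,50] [50,100] [100,200] [200,400] [255,510] [255,510]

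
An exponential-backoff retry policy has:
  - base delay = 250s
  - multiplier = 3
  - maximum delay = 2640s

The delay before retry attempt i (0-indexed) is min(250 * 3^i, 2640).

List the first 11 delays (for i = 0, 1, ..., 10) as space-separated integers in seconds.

Computing each delay:
  i=0: min(250*3^0, 2640) = 250
  i=1: min(250*3^1, 2640) = 750
  i=2: min(250*3^2, 2640) = 2250
  i=3: min(250*3^3, 2640) = 2640
  i=4: min(250*3^4, 2640) = 2640
  i=5: min(250*3^5, 2640) = 2640
  i=6: min(250*3^6, 2640) = 2640
  i=7: min(250*3^7, 2640) = 2640
  i=8: min(250*3^8, 2640) = 2640
  i=9: min(250*3^9, 2640) = 2640
  i=10: min(250*3^10, 2640) = 2640

Answer: 250 750 2250 2640 2640 2640 2640 2640 2640 2640 2640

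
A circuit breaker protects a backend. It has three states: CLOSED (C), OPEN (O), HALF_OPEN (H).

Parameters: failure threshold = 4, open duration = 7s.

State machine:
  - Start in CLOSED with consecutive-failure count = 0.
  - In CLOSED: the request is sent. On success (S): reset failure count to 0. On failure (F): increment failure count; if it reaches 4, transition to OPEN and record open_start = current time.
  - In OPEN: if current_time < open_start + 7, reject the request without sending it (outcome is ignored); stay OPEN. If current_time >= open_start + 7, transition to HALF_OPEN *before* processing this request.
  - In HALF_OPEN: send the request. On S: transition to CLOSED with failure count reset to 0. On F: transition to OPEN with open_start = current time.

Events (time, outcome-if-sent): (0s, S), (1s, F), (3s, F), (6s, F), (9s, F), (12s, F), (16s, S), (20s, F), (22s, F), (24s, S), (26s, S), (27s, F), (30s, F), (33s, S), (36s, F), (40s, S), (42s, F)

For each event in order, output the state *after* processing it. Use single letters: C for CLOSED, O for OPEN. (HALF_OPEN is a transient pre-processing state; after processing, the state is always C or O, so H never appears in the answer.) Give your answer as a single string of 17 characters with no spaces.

Answer: CCCCOOCCCCCCCCCCC

Derivation:
State after each event:
  event#1 t=0s outcome=S: state=CLOSED
  event#2 t=1s outcome=F: state=CLOSED
  event#3 t=3s outcome=F: state=CLOSED
  event#4 t=6s outcome=F: state=CLOSED
  event#5 t=9s outcome=F: state=OPEN
  event#6 t=12s outcome=F: state=OPEN
  event#7 t=16s outcome=S: state=CLOSED
  event#8 t=20s outcome=F: state=CLOSED
  event#9 t=22s outcome=F: state=CLOSED
  event#10 t=24s outcome=S: state=CLOSED
  event#11 t=26s outcome=S: state=CLOSED
  event#12 t=27s outcome=F: state=CLOSED
  event#13 t=30s outcome=F: state=CLOSED
  event#14 t=33s outcome=S: state=CLOSED
  event#15 t=36s outcome=F: state=CLOSED
  event#16 t=40s outcome=S: state=CLOSED
  event#17 t=42s outcome=F: state=CLOSED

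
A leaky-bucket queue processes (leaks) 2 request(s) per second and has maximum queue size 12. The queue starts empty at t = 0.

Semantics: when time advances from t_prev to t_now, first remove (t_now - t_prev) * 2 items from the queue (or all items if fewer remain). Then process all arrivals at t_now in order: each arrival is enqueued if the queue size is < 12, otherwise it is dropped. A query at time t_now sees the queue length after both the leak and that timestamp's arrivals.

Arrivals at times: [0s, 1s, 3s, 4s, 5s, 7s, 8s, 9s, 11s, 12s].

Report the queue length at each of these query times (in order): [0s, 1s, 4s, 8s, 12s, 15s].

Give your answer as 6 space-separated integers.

Answer: 1 1 1 1 1 0

Derivation:
Queue lengths at query times:
  query t=0s: backlog = 1
  query t=1s: backlog = 1
  query t=4s: backlog = 1
  query t=8s: backlog = 1
  query t=12s: backlog = 1
  query t=15s: backlog = 0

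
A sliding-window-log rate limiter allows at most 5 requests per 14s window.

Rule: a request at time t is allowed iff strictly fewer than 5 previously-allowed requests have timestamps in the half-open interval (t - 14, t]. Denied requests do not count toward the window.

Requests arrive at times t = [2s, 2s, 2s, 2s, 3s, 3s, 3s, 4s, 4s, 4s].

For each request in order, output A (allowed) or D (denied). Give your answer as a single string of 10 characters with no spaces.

Answer: AAAAADDDDD

Derivation:
Tracking allowed requests in the window:
  req#1 t=2s: ALLOW
  req#2 t=2s: ALLOW
  req#3 t=2s: ALLOW
  req#4 t=2s: ALLOW
  req#5 t=3s: ALLOW
  req#6 t=3s: DENY
  req#7 t=3s: DENY
  req#8 t=4s: DENY
  req#9 t=4s: DENY
  req#10 t=4s: DENY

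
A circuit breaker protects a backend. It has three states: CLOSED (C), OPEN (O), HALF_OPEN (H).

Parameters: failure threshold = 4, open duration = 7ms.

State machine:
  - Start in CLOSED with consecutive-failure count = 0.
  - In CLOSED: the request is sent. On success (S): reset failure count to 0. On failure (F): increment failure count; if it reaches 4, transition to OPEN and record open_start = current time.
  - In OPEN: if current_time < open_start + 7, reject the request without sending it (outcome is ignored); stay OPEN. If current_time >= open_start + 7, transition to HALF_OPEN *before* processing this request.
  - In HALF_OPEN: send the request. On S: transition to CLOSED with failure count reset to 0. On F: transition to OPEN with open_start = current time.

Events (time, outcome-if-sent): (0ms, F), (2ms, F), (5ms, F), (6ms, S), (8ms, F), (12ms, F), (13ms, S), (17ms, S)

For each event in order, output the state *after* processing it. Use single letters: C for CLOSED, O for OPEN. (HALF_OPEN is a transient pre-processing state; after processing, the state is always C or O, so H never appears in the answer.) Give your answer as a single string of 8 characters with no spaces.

State after each event:
  event#1 t=0ms outcome=F: state=CLOSED
  event#2 t=2ms outcome=F: state=CLOSED
  event#3 t=5ms outcome=F: state=CLOSED
  event#4 t=6ms outcome=S: state=CLOSED
  event#5 t=8ms outcome=F: state=CLOSED
  event#6 t=12ms outcome=F: state=CLOSED
  event#7 t=13ms outcome=S: state=CLOSED
  event#8 t=17ms outcome=S: state=CLOSED

Answer: CCCCCCCC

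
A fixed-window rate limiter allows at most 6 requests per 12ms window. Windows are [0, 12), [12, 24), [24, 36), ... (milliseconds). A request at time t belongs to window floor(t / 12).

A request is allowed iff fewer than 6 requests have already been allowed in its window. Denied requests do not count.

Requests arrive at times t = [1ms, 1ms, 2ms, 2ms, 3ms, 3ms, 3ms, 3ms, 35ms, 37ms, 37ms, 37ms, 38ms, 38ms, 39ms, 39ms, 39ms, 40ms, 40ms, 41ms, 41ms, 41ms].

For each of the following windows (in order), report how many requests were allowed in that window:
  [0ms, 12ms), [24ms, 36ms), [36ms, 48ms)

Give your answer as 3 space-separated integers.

Processing requests:
  req#1 t=1ms (window 0): ALLOW
  req#2 t=1ms (window 0): ALLOW
  req#3 t=2ms (window 0): ALLOW
  req#4 t=2ms (window 0): ALLOW
  req#5 t=3ms (window 0): ALLOW
  req#6 t=3ms (window 0): ALLOW
  req#7 t=3ms (window 0): DENY
  req#8 t=3ms (window 0): DENY
  req#9 t=35ms (window 2): ALLOW
  req#10 t=37ms (window 3): ALLOW
  req#11 t=37ms (window 3): ALLOW
  req#12 t=37ms (window 3): ALLOW
  req#13 t=38ms (window 3): ALLOW
  req#14 t=38ms (window 3): ALLOW
  req#15 t=39ms (window 3): ALLOW
  req#16 t=39ms (window 3): DENY
  req#17 t=39ms (window 3): DENY
  req#18 t=40ms (window 3): DENY
  req#19 t=40ms (window 3): DENY
  req#20 t=41ms (window 3): DENY
  req#21 t=41ms (window 3): DENY
  req#22 t=41ms (window 3): DENY

Allowed counts by window: 6 1 6

Answer: 6 1 6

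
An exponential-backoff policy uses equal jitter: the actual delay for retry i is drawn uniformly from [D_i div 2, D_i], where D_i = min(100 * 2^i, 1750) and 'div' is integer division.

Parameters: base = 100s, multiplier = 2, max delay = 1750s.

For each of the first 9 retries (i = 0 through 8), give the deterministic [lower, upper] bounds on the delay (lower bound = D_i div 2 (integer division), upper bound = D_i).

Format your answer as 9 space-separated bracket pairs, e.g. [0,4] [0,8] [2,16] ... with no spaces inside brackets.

Answer: [50,100] [100,200] [200,400] [400,800] [800,1600] [875,1750] [875,1750] [875,1750] [875,1750]

Derivation:
Computing bounds per retry:
  i=0: D_i=min(100*2^0,1750)=100, bounds=[50,100]
  i=1: D_i=min(100*2^1,1750)=200, bounds=[100,200]
  i=2: D_i=min(100*2^2,1750)=400, bounds=[200,400]
  i=3: D_i=min(100*2^3,1750)=800, bounds=[400,800]
  i=4: D_i=min(100*2^4,1750)=1600, bounds=[800,1600]
  i=5: D_i=min(100*2^5,1750)=1750, bounds=[875,1750]
  i=6: D_i=min(100*2^6,1750)=1750, bounds=[875,1750]
  i=7: D_i=min(100*2^7,1750)=1750, bounds=[875,1750]
  i=8: D_i=min(100*2^8,1750)=1750, bounds=[875,1750]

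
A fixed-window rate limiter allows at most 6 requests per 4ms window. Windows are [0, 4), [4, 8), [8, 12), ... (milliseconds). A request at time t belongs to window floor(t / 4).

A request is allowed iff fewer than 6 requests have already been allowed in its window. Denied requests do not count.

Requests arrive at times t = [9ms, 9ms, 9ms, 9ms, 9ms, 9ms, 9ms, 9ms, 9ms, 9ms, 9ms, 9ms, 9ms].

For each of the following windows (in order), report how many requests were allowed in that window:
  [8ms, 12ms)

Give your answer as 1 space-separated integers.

Answer: 6

Derivation:
Processing requests:
  req#1 t=9ms (window 2): ALLOW
  req#2 t=9ms (window 2): ALLOW
  req#3 t=9ms (window 2): ALLOW
  req#4 t=9ms (window 2): ALLOW
  req#5 t=9ms (window 2): ALLOW
  req#6 t=9ms (window 2): ALLOW
  req#7 t=9ms (window 2): DENY
  req#8 t=9ms (window 2): DENY
  req#9 t=9ms (window 2): DENY
  req#10 t=9ms (window 2): DENY
  req#11 t=9ms (window 2): DENY
  req#12 t=9ms (window 2): DENY
  req#13 t=9ms (window 2): DENY

Allowed counts by window: 6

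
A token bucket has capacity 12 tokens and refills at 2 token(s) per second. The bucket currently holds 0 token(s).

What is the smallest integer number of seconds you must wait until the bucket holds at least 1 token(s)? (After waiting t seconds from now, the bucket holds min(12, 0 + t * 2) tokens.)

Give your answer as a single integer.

Need 0 + t * 2 >= 1, so t >= 1/2.
Smallest integer t = ceil(1/2) = 1.

Answer: 1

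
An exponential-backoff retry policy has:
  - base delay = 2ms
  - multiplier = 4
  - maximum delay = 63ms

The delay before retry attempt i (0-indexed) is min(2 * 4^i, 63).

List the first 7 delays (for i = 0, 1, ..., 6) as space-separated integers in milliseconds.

Answer: 2 8 32 63 63 63 63

Derivation:
Computing each delay:
  i=0: min(2*4^0, 63) = 2
  i=1: min(2*4^1, 63) = 8
  i=2: min(2*4^2, 63) = 32
  i=3: min(2*4^3, 63) = 63
  i=4: min(2*4^4, 63) = 63
  i=5: min(2*4^5, 63) = 63
  i=6: min(2*4^6, 63) = 63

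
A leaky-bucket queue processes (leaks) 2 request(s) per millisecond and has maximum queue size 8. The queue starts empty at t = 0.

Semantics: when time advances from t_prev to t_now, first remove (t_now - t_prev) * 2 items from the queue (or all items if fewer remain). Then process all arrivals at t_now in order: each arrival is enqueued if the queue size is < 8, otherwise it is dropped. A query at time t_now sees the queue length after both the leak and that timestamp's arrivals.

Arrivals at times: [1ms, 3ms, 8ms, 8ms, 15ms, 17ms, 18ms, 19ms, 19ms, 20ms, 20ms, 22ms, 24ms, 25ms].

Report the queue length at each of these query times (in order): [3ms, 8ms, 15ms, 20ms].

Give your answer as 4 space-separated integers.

Answer: 1 2 1 2

Derivation:
Queue lengths at query times:
  query t=3ms: backlog = 1
  query t=8ms: backlog = 2
  query t=15ms: backlog = 1
  query t=20ms: backlog = 2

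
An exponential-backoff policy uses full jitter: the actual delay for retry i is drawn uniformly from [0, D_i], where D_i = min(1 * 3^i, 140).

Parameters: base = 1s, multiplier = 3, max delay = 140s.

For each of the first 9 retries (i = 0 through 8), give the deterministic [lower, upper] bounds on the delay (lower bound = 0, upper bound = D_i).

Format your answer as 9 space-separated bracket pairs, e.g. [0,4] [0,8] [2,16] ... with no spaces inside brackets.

Answer: [0,1] [0,3] [0,9] [0,27] [0,81] [0,140] [0,140] [0,140] [0,140]

Derivation:
Computing bounds per retry:
  i=0: D_i=min(1*3^0,140)=1, bounds=[0,1]
  i=1: D_i=min(1*3^1,140)=3, bounds=[0,3]
  i=2: D_i=min(1*3^2,140)=9, bounds=[0,9]
  i=3: D_i=min(1*3^3,140)=27, bounds=[0,27]
  i=4: D_i=min(1*3^4,140)=81, bounds=[0,81]
  i=5: D_i=min(1*3^5,140)=140, bounds=[0,140]
  i=6: D_i=min(1*3^6,140)=140, bounds=[0,140]
  i=7: D_i=min(1*3^7,140)=140, bounds=[0,140]
  i=8: D_i=min(1*3^8,140)=140, bounds=[0,140]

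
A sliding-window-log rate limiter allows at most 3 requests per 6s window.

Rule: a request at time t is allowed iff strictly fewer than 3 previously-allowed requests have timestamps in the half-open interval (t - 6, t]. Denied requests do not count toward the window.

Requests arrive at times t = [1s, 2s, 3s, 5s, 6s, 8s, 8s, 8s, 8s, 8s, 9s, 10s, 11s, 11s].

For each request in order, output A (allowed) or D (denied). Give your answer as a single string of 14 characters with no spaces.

Tracking allowed requests in the window:
  req#1 t=1s: ALLOW
  req#2 t=2s: ALLOW
  req#3 t=3s: ALLOW
  req#4 t=5s: DENY
  req#5 t=6s: DENY
  req#6 t=8s: ALLOW
  req#7 t=8s: ALLOW
  req#8 t=8s: DENY
  req#9 t=8s: DENY
  req#10 t=8s: DENY
  req#11 t=9s: ALLOW
  req#12 t=10s: DENY
  req#13 t=11s: DENY
  req#14 t=11s: DENY

Answer: AAADDAADDDADDD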